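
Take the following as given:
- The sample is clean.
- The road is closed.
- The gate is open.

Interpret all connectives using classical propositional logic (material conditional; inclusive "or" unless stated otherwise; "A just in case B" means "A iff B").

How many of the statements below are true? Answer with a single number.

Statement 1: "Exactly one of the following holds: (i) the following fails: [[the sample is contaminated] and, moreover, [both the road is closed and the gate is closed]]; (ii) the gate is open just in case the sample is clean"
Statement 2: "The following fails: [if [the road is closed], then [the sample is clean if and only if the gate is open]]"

0

Let P = "the sample is contaminated" (False), Q = "the road is closed" (True), R = "the gate is open" (True).

Statement 1: Parsed as not (P and (Q and not R)) xor (R iff not P)

not R = not True = False
Q and not R = True and False = False
P and (Q and not R) = False and False = False
not (P and (Q and not R)) = not False = True
not P = not False = True
R iff not P = True iff True = True
not (P and (Q and not R)) xor (R iff not P) = True xor True = False
So Statement 1 is false.

Statement 2: Formalization: not (Q -> (not P iff R))

not P = not False = True
not P iff R = True iff True = True
Q -> (not P iff R) = True -> True = True
not (Q -> (not P iff R)) = not True = False
Hence Statement 2 is false.

0 of the 2 statements are true (none).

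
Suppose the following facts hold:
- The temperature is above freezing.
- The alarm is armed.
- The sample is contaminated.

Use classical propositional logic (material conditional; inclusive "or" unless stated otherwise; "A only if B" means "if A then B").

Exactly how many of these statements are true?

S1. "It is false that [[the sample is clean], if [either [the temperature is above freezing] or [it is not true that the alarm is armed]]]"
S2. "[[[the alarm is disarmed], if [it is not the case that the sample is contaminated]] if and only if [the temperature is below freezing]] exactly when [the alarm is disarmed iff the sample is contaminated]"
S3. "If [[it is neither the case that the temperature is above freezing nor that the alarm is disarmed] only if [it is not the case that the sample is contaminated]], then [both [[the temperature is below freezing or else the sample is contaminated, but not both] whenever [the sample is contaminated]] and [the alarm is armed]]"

3

Let P = "the temperature is below freezing" (F), Q = "the alarm is armed" (T), R = "the sample is contaminated" (T).

S1: This is ~((~P | ~Q) -> ~R).

~P = ~F = T
~Q = ~T = F
~P | ~Q = T | F = T
~R = ~T = F
(~P | ~Q) -> ~R = T -> F = F
~((~P | ~Q) -> ~R) = ~F = T
Hence S1 is true.

S2: In symbols: ((~R -> ~Q) <-> P) <-> (~Q <-> R)

~R = ~T = F
~Q = ~T = F
~R -> ~Q = F -> F = T
(~R -> ~Q) <-> P = T <-> F = F
~Q = ~T = F
~Q <-> R = F <-> T = F
((~R -> ~Q) <-> P) <-> (~Q <-> R) = F <-> F = T
Thus S2 is true.

S3: Formalization: ((~P nor ~Q) -> ~R) -> ((R -> (P xor R)) & Q)

~P = ~F = T
~Q = ~T = F
~P nor ~Q = T nor F = F
~R = ~T = F
(~P nor ~Q) -> ~R = F -> F = T
P xor R = F xor T = T
R -> (P xor R) = T -> T = T
(R -> (P xor R)) & Q = T & T = T
((~P nor ~Q) -> ~R) -> ((R -> (P xor R)) & Q) = T -> T = T
Hence S3 is true.

3 of the 3 statements are true.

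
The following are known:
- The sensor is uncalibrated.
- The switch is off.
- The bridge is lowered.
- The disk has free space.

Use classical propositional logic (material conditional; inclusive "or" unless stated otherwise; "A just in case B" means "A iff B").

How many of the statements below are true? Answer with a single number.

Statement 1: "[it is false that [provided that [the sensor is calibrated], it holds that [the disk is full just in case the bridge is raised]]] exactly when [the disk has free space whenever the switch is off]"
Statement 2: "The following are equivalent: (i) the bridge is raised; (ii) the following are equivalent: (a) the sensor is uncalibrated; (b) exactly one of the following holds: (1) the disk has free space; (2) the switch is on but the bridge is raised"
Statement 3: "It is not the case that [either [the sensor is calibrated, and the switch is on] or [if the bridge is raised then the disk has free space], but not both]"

Let P = "the sensor is calibrated" (False), S = "the disk is full" (False), R = "the bridge is raised" (False), Q = "the switch is on" (False).

Statement 1: Formalization: not (P -> (S iff R)) iff (not Q -> not S)

S iff R = False iff False = True
P -> (S iff R) = False -> True = True
not (P -> (S iff R)) = not True = False
not Q = not False = True
not S = not False = True
not Q -> not S = True -> True = True
not (P -> (S iff R)) iff (not Q -> not S) = False iff True = False
Thus Statement 1 is false.

Statement 2: This is R iff (not P iff (not S xor (Q and R))).

not P = not False = True
not S = not False = True
Q and R = False and False = False
not S xor (Q and R) = True xor False = True
not P iff (not S xor (Q and R)) = True iff True = True
R iff (not P iff (not S xor (Q and R))) = False iff True = False
Hence Statement 2 is false.

Statement 3: This is not ((P and Q) xor (R -> not S)).

P and Q = False and False = False
not S = not False = True
R -> not S = False -> True = True
(P and Q) xor (R -> not S) = False xor True = True
not ((P and Q) xor (R -> not S)) = not True = False
Hence Statement 3 is false.

True statements: 0 (none).

0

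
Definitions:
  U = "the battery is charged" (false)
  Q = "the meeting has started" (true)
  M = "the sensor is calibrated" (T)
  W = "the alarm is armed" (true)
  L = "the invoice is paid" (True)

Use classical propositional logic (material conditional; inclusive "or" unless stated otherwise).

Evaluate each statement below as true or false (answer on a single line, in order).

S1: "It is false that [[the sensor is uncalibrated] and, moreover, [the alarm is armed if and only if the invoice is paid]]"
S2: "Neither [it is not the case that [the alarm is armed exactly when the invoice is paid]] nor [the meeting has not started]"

S1: Parsed as ¬(¬M ∧ (W ↔ L))

¬M = ¬T = F
W ↔ L = T ↔ T = T
¬M ∧ (W ↔ L) = F ∧ T = F
¬(¬M ∧ (W ↔ L)) = ¬F = T
So S1 is true.

S2: Parsed as ¬(W ↔ L) ↓ ¬Q

W ↔ L = T ↔ T = T
¬(W ↔ L) = ¬T = F
¬Q = ¬T = F
¬(W ↔ L) ↓ ¬Q = F ↓ F = T
Thus S2 is true.

S1 True; S2 True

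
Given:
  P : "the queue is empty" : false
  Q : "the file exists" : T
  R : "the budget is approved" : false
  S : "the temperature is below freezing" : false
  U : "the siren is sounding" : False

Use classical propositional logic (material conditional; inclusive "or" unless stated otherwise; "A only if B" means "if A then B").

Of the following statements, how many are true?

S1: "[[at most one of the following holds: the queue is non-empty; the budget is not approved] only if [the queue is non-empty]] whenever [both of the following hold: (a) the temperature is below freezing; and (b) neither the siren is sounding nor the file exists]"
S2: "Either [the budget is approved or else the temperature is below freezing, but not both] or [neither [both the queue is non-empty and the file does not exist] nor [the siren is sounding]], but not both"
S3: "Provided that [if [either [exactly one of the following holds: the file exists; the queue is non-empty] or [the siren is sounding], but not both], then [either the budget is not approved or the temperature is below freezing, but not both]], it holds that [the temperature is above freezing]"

S1: In symbols: (S ∧ (U ↓ Q)) → ((¬P ↑ ¬R) → ¬P)

U ↓ Q = F ↓ T = F
S ∧ (U ↓ Q) = F ∧ F = F
¬P = ¬F = T
¬R = ¬F = T
¬P ↑ ¬R = T ↑ T = F
¬P = ¬F = T
(¬P ↑ ¬R) → ¬P = F → T = T
(S ∧ (U ↓ Q)) → ((¬P ↑ ¬R) → ¬P) = F → T = T
Thus S1 is true.

S2: Parsed as (R ⊕ S) ⊕ ((¬P ∧ ¬Q) ↓ U)

R ⊕ S = F ⊕ F = F
¬P = ¬F = T
¬Q = ¬T = F
¬P ∧ ¬Q = T ∧ F = F
(¬P ∧ ¬Q) ↓ U = F ↓ F = T
(R ⊕ S) ⊕ ((¬P ∧ ¬Q) ↓ U) = F ⊕ T = T
So S2 is true.

S3: This is (((Q ⊕ ¬P) ⊕ U) → (¬R ⊕ S)) → ¬S.

¬P = ¬F = T
Q ⊕ ¬P = T ⊕ T = F
(Q ⊕ ¬P) ⊕ U = F ⊕ F = F
¬R = ¬F = T
¬R ⊕ S = T ⊕ F = T
((Q ⊕ ¬P) ⊕ U) → (¬R ⊕ S) = F → T = T
¬S = ¬F = T
(((Q ⊕ ¬P) ⊕ U) → (¬R ⊕ S)) → ¬S = T → T = T
So S3 is true.

Count: 3.

3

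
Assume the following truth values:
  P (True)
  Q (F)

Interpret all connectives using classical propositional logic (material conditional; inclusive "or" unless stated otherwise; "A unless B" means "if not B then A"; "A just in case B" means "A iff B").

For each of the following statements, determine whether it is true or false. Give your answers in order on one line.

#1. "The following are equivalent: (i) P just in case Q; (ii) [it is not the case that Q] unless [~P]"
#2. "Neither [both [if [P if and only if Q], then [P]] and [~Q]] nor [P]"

#1 false / #2 false

#1: This is (P ↔ Q) ↔ (¬Q ∨ ¬P).

P ↔ Q = T ↔ F = F
¬Q = ¬F = T
¬P = ¬T = F
¬Q ∨ ¬P = T ∨ F = T
(P ↔ Q) ↔ (¬Q ∨ ¬P) = F ↔ T = F
Hence #1 is false.

#2: Formalization: (((P ↔ Q) → P) ∧ ¬Q) ↓ P

P ↔ Q = T ↔ F = F
(P ↔ Q) → P = F → T = T
¬Q = ¬F = T
((P ↔ Q) → P) ∧ ¬Q = T ∧ T = T
(((P ↔ Q) → P) ∧ ¬Q) ↓ P = T ↓ T = F
Hence #2 is false.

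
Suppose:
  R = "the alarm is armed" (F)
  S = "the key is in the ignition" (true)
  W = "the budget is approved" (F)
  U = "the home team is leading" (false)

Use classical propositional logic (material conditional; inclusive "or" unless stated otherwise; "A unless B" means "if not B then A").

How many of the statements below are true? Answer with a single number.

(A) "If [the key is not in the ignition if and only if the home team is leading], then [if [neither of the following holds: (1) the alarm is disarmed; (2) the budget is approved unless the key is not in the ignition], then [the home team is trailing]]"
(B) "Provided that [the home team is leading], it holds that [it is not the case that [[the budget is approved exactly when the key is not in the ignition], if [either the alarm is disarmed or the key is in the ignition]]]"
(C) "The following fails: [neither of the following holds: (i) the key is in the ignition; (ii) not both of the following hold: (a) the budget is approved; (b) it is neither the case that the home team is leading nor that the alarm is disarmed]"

3

(A): In symbols: (¬S ↔ U) → ((¬R ↓ (W ∨ ¬S)) → ¬U)

¬S = ¬T = F
¬S ↔ U = F ↔ F = T
¬R = ¬F = T
¬S = ¬T = F
W ∨ ¬S = F ∨ F = F
¬R ↓ (W ∨ ¬S) = T ↓ F = F
¬U = ¬F = T
(¬R ↓ (W ∨ ¬S)) → ¬U = F → T = T
(¬S ↔ U) → ((¬R ↓ (W ∨ ¬S)) → ¬U) = T → T = T
Hence (A) is true.

(B): In symbols: U → ¬((¬R ∨ S) → (W ↔ ¬S))

¬R = ¬F = T
¬R ∨ S = T ∨ T = T
¬S = ¬T = F
W ↔ ¬S = F ↔ F = T
(¬R ∨ S) → (W ↔ ¬S) = T → T = T
¬((¬R ∨ S) → (W ↔ ¬S)) = ¬T = F
U → ¬((¬R ∨ S) → (W ↔ ¬S)) = F → F = T
Thus (B) is true.

(C): Formalization: ¬(S ↓ (W ↑ (U ↓ ¬R)))

¬R = ¬F = T
U ↓ ¬R = F ↓ T = F
W ↑ (U ↓ ¬R) = F ↑ F = T
S ↓ (W ↑ (U ↓ ¬R)) = T ↓ T = F
¬(S ↓ (W ↑ (U ↓ ¬R))) = ¬F = T
Thus (C) is true.

True statements: 3 ((A), (B), (C)).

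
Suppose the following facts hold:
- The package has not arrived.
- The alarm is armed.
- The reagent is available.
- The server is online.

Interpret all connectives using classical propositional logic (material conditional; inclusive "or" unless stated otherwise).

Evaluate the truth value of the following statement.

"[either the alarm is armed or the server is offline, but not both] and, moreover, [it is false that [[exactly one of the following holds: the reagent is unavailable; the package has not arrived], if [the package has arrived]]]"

The statement is false.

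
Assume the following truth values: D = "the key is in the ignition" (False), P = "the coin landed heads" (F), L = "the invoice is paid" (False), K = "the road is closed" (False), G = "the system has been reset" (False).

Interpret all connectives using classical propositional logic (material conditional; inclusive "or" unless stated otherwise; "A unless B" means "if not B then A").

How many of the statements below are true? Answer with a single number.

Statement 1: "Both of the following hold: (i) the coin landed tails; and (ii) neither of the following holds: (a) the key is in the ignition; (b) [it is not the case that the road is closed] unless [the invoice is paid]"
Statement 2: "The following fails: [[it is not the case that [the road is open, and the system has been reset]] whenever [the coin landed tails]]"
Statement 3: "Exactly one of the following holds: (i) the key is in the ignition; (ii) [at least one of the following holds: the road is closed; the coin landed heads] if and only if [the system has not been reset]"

Statement 1: In symbols: ~P & (D nor (~K | L))

~P = ~F = T
~K = ~F = T
~K | L = T | F = T
D nor (~K | L) = F nor T = F
~P & (D nor (~K | L)) = T & F = F
Thus Statement 1 is false.

Statement 2: Parsed as ~(~P -> ~(~K & G))

~P = ~F = T
~K = ~F = T
~K & G = T & F = F
~(~K & G) = ~F = T
~P -> ~(~K & G) = T -> T = T
~(~P -> ~(~K & G)) = ~T = F
Thus Statement 2 is false.

Statement 3: This is D xor ((K | P) <-> ~G).

K | P = F | F = F
~G = ~F = T
(K | P) <-> ~G = F <-> T = F
D xor ((K | P) <-> ~G) = F xor F = F
So Statement 3 is false.

Count: 0.

0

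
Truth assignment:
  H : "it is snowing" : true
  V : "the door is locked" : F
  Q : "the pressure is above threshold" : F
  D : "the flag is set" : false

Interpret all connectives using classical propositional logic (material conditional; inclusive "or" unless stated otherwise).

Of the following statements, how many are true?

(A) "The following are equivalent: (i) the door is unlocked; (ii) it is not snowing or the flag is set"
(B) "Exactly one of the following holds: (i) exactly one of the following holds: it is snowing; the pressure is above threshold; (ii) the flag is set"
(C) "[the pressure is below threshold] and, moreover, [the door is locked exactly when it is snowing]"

(A): Parsed as not V iff (not H or D)

not V = not False = True
not H = not True = False
not H or D = False or False = False
not V iff (not H or D) = True iff False = False
Hence (A) is false.

(B): In symbols: (H xor Q) xor D

H xor Q = True xor False = True
(H xor Q) xor D = True xor False = True
Hence (B) is true.

(C): In symbols: not Q and (V iff H)

not Q = not False = True
V iff H = False iff True = False
not Q and (V iff H) = True and False = False
Thus (C) is false.

True statements: 1 ((B)).

1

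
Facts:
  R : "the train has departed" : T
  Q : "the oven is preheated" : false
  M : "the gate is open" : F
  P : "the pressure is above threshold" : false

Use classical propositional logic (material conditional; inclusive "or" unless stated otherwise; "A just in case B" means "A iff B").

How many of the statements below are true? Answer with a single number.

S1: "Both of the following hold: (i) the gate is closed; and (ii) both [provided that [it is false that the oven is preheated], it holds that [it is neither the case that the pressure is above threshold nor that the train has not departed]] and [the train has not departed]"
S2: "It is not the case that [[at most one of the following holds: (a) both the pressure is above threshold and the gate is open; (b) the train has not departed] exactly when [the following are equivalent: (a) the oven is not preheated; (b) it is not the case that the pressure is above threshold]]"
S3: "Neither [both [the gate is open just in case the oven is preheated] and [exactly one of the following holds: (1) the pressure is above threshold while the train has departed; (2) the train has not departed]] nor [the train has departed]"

S1: Formalization: ~M & ((~Q -> (P nor ~R)) & ~R)

~M = ~F = T
~Q = ~F = T
~R = ~T = F
P nor ~R = F nor F = T
~Q -> (P nor ~R) = T -> T = T
~R = ~T = F
(~Q -> (P nor ~R)) & ~R = T & F = F
~M & ((~Q -> (P nor ~R)) & ~R) = T & F = F
Hence S1 is false.

S2: Parsed as ~(((P & M) nand ~R) <-> (~Q <-> ~P))

P & M = F & F = F
~R = ~T = F
(P & M) nand ~R = F nand F = T
~Q = ~F = T
~P = ~F = T
~Q <-> ~P = T <-> T = T
((P & M) nand ~R) <-> (~Q <-> ~P) = T <-> T = T
~(((P & M) nand ~R) <-> (~Q <-> ~P)) = ~T = F
Hence S2 is false.

S3: In symbols: ((M <-> Q) & ((P & R) xor ~R)) nor R

M <-> Q = F <-> F = T
P & R = F & T = F
~R = ~T = F
(P & R) xor ~R = F xor F = F
(M <-> Q) & ((P & R) xor ~R) = T & F = F
((M <-> Q) & ((P & R) xor ~R)) nor R = F nor T = F
Thus S3 is false.

Count: 0.

0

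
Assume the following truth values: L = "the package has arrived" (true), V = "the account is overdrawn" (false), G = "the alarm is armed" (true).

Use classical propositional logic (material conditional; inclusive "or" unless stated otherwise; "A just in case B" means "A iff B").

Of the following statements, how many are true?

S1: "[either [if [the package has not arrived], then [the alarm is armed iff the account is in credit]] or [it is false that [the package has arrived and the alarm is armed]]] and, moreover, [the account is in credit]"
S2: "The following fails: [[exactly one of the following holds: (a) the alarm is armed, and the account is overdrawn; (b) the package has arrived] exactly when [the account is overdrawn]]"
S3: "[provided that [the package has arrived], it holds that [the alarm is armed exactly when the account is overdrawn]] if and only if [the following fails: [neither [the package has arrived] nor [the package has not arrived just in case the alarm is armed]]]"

2

S1: Formalization: ((not L -> (G iff not V)) or not (L and G)) and not V

not L = not True = False
not V = not False = True
G iff not V = True iff True = True
not L -> (G iff not V) = False -> True = True
L and G = True and True = True
not (L and G) = not True = False
(not L -> (G iff not V)) or not (L and G) = True or False = True
not V = not False = True
((not L -> (G iff not V)) or not (L and G)) and not V = True and True = True
So S1 is true.

S2: This is not (((G and V) xor L) iff V).

G and V = True and False = False
(G and V) xor L = False xor True = True
((G and V) xor L) iff V = True iff False = False
not (((G and V) xor L) iff V) = not False = True
So S2 is true.

S3: In symbols: (L -> (G iff V)) iff not (L nor (not L iff G))

G iff V = True iff False = False
L -> (G iff V) = True -> False = False
not L = not True = False
not L iff G = False iff True = False
L nor (not L iff G) = True nor False = False
not (L nor (not L iff G)) = not False = True
(L -> (G iff V)) iff not (L nor (not L iff G)) = False iff True = False
Hence S3 is false.

2 of the 3 statements are true (S1, S2).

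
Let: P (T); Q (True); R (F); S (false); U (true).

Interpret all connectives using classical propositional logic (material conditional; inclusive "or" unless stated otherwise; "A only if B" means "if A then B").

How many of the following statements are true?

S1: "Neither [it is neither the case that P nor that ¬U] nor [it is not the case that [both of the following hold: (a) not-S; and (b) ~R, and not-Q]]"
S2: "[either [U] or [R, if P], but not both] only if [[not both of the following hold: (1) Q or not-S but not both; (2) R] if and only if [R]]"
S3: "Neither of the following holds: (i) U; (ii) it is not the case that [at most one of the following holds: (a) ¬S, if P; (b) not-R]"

S1: In symbols: (P ↓ ¬U) ↓ ¬(¬S ∧ (¬R ∧ ¬Q))

¬U = ¬T = F
P ↓ ¬U = T ↓ F = F
¬S = ¬F = T
¬R = ¬F = T
¬Q = ¬T = F
¬R ∧ ¬Q = T ∧ F = F
¬S ∧ (¬R ∧ ¬Q) = T ∧ F = F
¬(¬S ∧ (¬R ∧ ¬Q)) = ¬F = T
(P ↓ ¬U) ↓ ¬(¬S ∧ (¬R ∧ ¬Q)) = F ↓ T = F
Thus S1 is false.

S2: This is (U ⊕ (P → R)) → (((Q ⊕ ¬S) ↑ R) ↔ R).

P → R = T → F = F
U ⊕ (P → R) = T ⊕ F = T
¬S = ¬F = T
Q ⊕ ¬S = T ⊕ T = F
(Q ⊕ ¬S) ↑ R = F ↑ F = T
((Q ⊕ ¬S) ↑ R) ↔ R = T ↔ F = F
(U ⊕ (P → R)) → (((Q ⊕ ¬S) ↑ R) ↔ R) = T → F = F
Thus S2 is false.

S3: This is U ↓ ¬((P → ¬S) ↑ ¬R).

¬S = ¬F = T
P → ¬S = T → T = T
¬R = ¬F = T
(P → ¬S) ↑ ¬R = T ↑ T = F
¬((P → ¬S) ↑ ¬R) = ¬F = T
U ↓ ¬((P → ¬S) ↑ ¬R) = T ↓ T = F
Thus S3 is false.

0 of the 3 statements are true (none).

0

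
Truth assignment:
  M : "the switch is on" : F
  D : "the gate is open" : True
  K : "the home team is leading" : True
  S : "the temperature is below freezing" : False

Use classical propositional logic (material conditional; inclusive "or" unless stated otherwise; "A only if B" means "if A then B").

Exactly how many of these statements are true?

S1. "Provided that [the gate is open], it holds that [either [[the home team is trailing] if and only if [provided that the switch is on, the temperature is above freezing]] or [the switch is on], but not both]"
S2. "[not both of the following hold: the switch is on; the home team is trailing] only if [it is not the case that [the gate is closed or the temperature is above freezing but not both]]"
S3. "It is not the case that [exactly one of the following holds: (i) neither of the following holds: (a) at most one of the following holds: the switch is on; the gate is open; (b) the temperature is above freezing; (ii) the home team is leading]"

S1: Formalization: D → ((¬K ↔ (M → ¬S)) ⊕ M)

¬K = ¬T = F
¬S = ¬F = T
M → ¬S = F → T = T
¬K ↔ (M → ¬S) = F ↔ T = F
(¬K ↔ (M → ¬S)) ⊕ M = F ⊕ F = F
D → ((¬K ↔ (M → ¬S)) ⊕ M) = T → F = F
Thus S1 is false.

S2: Parsed as (M ↑ ¬K) → ¬(¬D ⊕ ¬S)

¬K = ¬T = F
M ↑ ¬K = F ↑ F = T
¬D = ¬T = F
¬S = ¬F = T
¬D ⊕ ¬S = F ⊕ T = T
¬(¬D ⊕ ¬S) = ¬T = F
(M ↑ ¬K) → ¬(¬D ⊕ ¬S) = T → F = F
Thus S2 is false.

S3: This is ¬(((M ↑ D) ↓ ¬S) ⊕ K).

M ↑ D = F ↑ T = T
¬S = ¬F = T
(M ↑ D) ↓ ¬S = T ↓ T = F
((M ↑ D) ↓ ¬S) ⊕ K = F ⊕ T = T
¬(((M ↑ D) ↓ ¬S) ⊕ K) = ¬T = F
Thus S3 is false.

True statements: 0 (none).

0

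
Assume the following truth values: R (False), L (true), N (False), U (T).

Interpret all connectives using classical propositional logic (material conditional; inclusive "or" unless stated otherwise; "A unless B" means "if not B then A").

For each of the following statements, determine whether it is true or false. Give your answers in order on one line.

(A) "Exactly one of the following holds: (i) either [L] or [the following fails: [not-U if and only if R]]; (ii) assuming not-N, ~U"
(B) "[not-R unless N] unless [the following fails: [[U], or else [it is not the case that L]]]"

(A) T; (B) T

(A): This is (L | ~(~U <-> R)) xor (~N -> ~U).

~U = ~T = F
~U <-> R = F <-> F = T
~(~U <-> R) = ~T = F
L | ~(~U <-> R) = T | F = T
~N = ~F = T
~U = ~T = F
~N -> ~U = T -> F = F
(L | ~(~U <-> R)) xor (~N -> ~U) = T xor F = T
So (A) is true.

(B): This is (~R | N) | ~(U | ~L).

~R = ~F = T
~R | N = T | F = T
~L = ~T = F
U | ~L = T | F = T
~(U | ~L) = ~T = F
(~R | N) | ~(U | ~L) = T | F = T
Thus (B) is true.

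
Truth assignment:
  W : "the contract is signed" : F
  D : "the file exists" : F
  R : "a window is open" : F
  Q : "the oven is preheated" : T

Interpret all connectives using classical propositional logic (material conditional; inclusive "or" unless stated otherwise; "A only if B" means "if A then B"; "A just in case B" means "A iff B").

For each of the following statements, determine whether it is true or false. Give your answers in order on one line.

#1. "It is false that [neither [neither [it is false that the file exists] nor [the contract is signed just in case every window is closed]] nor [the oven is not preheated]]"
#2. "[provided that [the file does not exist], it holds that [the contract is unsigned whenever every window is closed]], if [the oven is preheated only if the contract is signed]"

#1 false, #2 true

#1: Formalization: ~((~D nor (W <-> ~R)) nor ~Q)

~D = ~F = T
~R = ~F = T
W <-> ~R = F <-> T = F
~D nor (W <-> ~R) = T nor F = F
~Q = ~T = F
(~D nor (W <-> ~R)) nor ~Q = F nor F = T
~((~D nor (W <-> ~R)) nor ~Q) = ~T = F
So #1 is false.

#2: Formalization: (Q -> W) -> (~D -> (~R -> ~W))

Q -> W = T -> F = F
~D = ~F = T
~R = ~F = T
~W = ~F = T
~R -> ~W = T -> T = T
~D -> (~R -> ~W) = T -> T = T
(Q -> W) -> (~D -> (~R -> ~W)) = F -> T = T
Hence #2 is true.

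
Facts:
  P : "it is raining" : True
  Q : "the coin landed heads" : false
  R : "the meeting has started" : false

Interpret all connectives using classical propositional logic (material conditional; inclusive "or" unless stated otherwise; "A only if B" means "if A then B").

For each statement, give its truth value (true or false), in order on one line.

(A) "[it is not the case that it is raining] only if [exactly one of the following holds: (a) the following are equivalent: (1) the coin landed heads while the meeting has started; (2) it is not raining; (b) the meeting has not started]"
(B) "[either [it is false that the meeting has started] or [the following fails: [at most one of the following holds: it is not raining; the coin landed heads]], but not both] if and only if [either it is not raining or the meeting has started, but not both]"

(A) T / (B) F

(A): Parsed as ¬P → (((Q ∧ R) ↔ ¬P) ⊕ ¬R)

¬P = ¬T = F
Q ∧ R = F ∧ F = F
¬P = ¬T = F
(Q ∧ R) ↔ ¬P = F ↔ F = T
¬R = ¬F = T
((Q ∧ R) ↔ ¬P) ⊕ ¬R = T ⊕ T = F
¬P → (((Q ∧ R) ↔ ¬P) ⊕ ¬R) = F → F = T
So (A) is true.

(B): This is (¬R ⊕ ¬(¬P ↑ Q)) ↔ (¬P ⊕ R).

¬R = ¬F = T
¬P = ¬T = F
¬P ↑ Q = F ↑ F = T
¬(¬P ↑ Q) = ¬T = F
¬R ⊕ ¬(¬P ↑ Q) = T ⊕ F = T
¬P = ¬T = F
¬P ⊕ R = F ⊕ F = F
(¬R ⊕ ¬(¬P ↑ Q)) ↔ (¬P ⊕ R) = T ↔ F = F
Thus (B) is false.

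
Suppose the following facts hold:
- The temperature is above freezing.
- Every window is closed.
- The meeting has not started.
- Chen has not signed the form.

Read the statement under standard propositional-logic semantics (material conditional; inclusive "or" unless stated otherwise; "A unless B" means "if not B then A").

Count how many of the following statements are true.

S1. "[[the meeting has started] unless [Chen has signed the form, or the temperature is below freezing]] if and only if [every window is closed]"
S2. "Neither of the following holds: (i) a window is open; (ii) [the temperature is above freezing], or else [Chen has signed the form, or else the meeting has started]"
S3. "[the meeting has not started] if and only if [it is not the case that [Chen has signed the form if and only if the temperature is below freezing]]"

0

Let M = "the meeting has started" (F), S = "Chen has signed the form" (F), G = "the temperature is below freezing" (F), P = "a window is open" (F).

S1: Parsed as (M | (S | G)) <-> ~P

S | G = F | F = F
M | (S | G) = F | F = F
~P = ~F = T
(M | (S | G)) <-> ~P = F <-> T = F
Hence S1 is false.

S2: This is P nor (~G | (S | M)).

~G = ~F = T
S | M = F | F = F
~G | (S | M) = T | F = T
P nor (~G | (S | M)) = F nor T = F
So S2 is false.

S3: Formalization: ~M <-> ~(S <-> G)

~M = ~F = T
S <-> G = F <-> F = T
~(S <-> G) = ~T = F
~M <-> ~(S <-> G) = T <-> F = F
Thus S3 is false.

True statements: 0 (none).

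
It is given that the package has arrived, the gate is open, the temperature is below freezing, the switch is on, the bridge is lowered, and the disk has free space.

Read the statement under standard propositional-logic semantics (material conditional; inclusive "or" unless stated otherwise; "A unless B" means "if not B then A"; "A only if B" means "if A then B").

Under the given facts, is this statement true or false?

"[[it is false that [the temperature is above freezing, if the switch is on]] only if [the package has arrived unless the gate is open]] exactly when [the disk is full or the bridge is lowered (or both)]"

true

Let S = "the switch is on" (T), R = "the temperature is below freezing" (T), P = "the package has arrived" (T), Q = "the gate is open" (T), V = "the disk is full" (F), U = "the bridge is raised" (F).
This is (¬(S → ¬R) → (P ∨ Q)) ↔ (V ∨ ¬U).

¬R = ¬T = F
S → ¬R = T → F = F
¬(S → ¬R) = ¬F = T
P ∨ Q = T ∨ T = T
¬(S → ¬R) → (P ∨ Q) = T → T = T
¬U = ¬F = T
V ∨ ¬U = F ∨ T = T
(¬(S → ¬R) → (P ∨ Q)) ↔ (V ∨ ¬U) = T ↔ T = T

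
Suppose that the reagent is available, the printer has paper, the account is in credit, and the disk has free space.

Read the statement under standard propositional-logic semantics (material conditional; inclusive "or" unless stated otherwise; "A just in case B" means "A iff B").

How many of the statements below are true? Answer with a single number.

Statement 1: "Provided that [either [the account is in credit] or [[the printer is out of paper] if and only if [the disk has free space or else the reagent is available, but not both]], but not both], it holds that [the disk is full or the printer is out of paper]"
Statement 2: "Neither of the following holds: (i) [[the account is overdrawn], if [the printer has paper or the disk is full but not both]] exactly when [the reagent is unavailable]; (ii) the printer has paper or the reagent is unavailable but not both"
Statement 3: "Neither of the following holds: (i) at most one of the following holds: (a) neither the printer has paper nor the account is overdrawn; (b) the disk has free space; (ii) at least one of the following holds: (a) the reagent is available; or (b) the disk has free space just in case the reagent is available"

Let K = "the account is overdrawn" (F), R = "the printer has paper" (T), W = "the disk is full" (F), V = "the reagent is available" (T).

Statement 1: Parsed as (¬K ⊕ (¬R ↔ (¬W ⊕ V))) → (W ∨ ¬R)

¬K = ¬F = T
¬R = ¬T = F
¬W = ¬F = T
¬W ⊕ V = T ⊕ T = F
¬R ↔ (¬W ⊕ V) = F ↔ F = T
¬K ⊕ (¬R ↔ (¬W ⊕ V)) = T ⊕ T = F
¬R = ¬T = F
W ∨ ¬R = F ∨ F = F
(¬K ⊕ (¬R ↔ (¬W ⊕ V))) → (W ∨ ¬R) = F → F = T
Hence Statement 1 is true.

Statement 2: This is (((R ⊕ W) → K) ↔ ¬V) ↓ (R ⊕ ¬V).

R ⊕ W = T ⊕ F = T
(R ⊕ W) → K = T → F = F
¬V = ¬T = F
((R ⊕ W) → K) ↔ ¬V = F ↔ F = T
¬V = ¬T = F
R ⊕ ¬V = T ⊕ F = T
(((R ⊕ W) → K) ↔ ¬V) ↓ (R ⊕ ¬V) = T ↓ T = F
So Statement 2 is false.

Statement 3: This is ((R ↓ K) ↑ ¬W) ↓ (V ∨ (¬W ↔ V)).

R ↓ K = T ↓ F = F
¬W = ¬F = T
(R ↓ K) ↑ ¬W = F ↑ T = T
¬W = ¬F = T
¬W ↔ V = T ↔ T = T
V ∨ (¬W ↔ V) = T ∨ T = T
((R ↓ K) ↑ ¬W) ↓ (V ∨ (¬W ↔ V)) = T ↓ T = F
So Statement 3 is false.

Count: 1.

1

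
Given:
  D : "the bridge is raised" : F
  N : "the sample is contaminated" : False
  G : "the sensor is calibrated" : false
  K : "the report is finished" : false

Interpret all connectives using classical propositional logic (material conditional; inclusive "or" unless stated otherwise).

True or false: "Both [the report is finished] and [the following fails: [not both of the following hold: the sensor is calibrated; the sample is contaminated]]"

False.

Values: K=F, G=F, N=F.
Formalization: K ∧ ¬(G ↑ N)

G ↑ N = F ↑ F = T
¬(G ↑ N) = ¬T = F
K ∧ ¬(G ↑ N) = F ∧ F = F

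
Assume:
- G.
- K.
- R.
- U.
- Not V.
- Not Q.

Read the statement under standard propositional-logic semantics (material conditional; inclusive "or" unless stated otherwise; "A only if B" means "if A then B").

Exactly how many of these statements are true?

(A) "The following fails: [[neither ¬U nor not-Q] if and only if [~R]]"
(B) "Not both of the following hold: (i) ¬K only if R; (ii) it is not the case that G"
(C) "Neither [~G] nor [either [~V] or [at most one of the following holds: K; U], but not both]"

(A): In symbols: not ((not U nor not Q) iff not R)

not U = not True = False
not Q = not False = True
not U nor not Q = False nor True = False
not R = not True = False
(not U nor not Q) iff not R = False iff False = True
not ((not U nor not Q) iff not R) = not True = False
Hence (A) is false.

(B): In symbols: (not K -> R) nand not G

not K = not True = False
not K -> R = False -> True = True
not G = not True = False
(not K -> R) nand not G = True nand False = True
Hence (B) is true.

(C): In symbols: not G nor (not V xor (K nand U))

not G = not True = False
not V = not False = True
K nand U = True nand True = False
not V xor (K nand U) = True xor False = True
not G nor (not V xor (K nand U)) = False nor True = False
Hence (C) is false.

1 of the 3 statements is true ((B)).

1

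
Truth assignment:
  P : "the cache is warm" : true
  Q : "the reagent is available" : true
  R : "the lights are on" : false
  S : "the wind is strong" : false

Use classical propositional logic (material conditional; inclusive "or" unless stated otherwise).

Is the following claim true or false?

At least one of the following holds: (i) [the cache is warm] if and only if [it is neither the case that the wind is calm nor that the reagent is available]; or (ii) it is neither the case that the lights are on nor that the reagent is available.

The statement is false.

Values: P=True, S=False, Q=True, R=False.
Parsed as (P iff (not S nor Q)) or (R nor Q)

not S = not False = True
not S nor Q = True nor True = False
P iff (not S nor Q) = True iff False = False
R nor Q = False nor True = False
(P iff (not S nor Q)) or (R nor Q) = False or False = False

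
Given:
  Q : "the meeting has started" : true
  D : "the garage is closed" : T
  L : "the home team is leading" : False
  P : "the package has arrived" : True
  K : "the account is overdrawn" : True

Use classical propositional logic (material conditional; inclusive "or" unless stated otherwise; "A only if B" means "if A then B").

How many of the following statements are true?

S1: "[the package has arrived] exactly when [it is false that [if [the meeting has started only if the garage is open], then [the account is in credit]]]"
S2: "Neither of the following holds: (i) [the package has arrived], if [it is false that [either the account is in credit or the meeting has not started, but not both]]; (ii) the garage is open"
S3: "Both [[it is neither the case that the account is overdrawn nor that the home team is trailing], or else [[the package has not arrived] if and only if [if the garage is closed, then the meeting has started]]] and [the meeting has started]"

0

S1: In symbols: P iff not ((Q -> not D) -> not K)

not D = not True = False
Q -> not D = True -> False = False
not K = not True = False
(Q -> not D) -> not K = False -> False = True
not ((Q -> not D) -> not K) = not True = False
P iff not ((Q -> not D) -> not K) = True iff False = False
Hence S1 is false.

S2: Parsed as (not (not K xor not Q) -> P) nor not D

not K = not True = False
not Q = not True = False
not K xor not Q = False xor False = False
not (not K xor not Q) = not False = True
not (not K xor not Q) -> P = True -> True = True
not D = not True = False
(not (not K xor not Q) -> P) nor not D = True nor False = False
Thus S2 is false.

S3: In symbols: ((K nor not L) or (not P iff (D -> Q))) and Q

not L = not False = True
K nor not L = True nor True = False
not P = not True = False
D -> Q = True -> True = True
not P iff (D -> Q) = False iff True = False
(K nor not L) or (not P iff (D -> Q)) = False or False = False
((K nor not L) or (not P iff (D -> Q))) and Q = False and True = False
Hence S3 is false.

Count: 0.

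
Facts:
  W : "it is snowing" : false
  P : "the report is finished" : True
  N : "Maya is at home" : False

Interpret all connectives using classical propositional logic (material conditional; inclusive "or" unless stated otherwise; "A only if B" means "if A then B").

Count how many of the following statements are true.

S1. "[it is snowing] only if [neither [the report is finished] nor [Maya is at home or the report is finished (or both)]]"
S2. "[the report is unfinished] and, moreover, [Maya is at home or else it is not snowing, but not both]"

S1: Formalization: W -> (P nor (N | P))

N | P = F | T = T
P nor (N | P) = T nor T = F
W -> (P nor (N | P)) = F -> F = T
Thus S1 is true.

S2: Formalization: ~P & (N xor ~W)

~P = ~T = F
~W = ~F = T
N xor ~W = F xor T = T
~P & (N xor ~W) = F & T = F
Thus S2 is false.

Count: 1.

1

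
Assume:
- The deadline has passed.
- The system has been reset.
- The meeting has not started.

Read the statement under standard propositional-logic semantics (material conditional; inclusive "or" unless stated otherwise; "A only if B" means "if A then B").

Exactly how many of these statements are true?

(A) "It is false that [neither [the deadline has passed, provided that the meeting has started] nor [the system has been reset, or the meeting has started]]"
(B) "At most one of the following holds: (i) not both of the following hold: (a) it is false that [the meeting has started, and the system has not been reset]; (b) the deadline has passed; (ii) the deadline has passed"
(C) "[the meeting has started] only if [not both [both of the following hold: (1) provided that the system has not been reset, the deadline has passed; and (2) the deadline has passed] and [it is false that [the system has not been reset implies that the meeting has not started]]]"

3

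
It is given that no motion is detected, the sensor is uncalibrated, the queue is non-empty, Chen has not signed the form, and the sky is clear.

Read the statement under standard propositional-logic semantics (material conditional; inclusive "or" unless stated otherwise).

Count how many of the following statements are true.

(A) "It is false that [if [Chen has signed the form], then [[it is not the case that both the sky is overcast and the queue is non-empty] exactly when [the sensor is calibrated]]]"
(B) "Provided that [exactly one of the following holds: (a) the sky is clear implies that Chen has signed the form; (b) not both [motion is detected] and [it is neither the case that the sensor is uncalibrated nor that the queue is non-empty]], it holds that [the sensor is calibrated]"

0

Let R = "Chen has signed the form" (False), W = "the sky is overcast" (False), G = "the queue is empty" (False), M = "the sensor is calibrated" (False), D = "motion is detected" (False).

(A): This is not (R -> ((W nand not G) iff M)).

not G = not False = True
W nand not G = False nand True = True
(W nand not G) iff M = True iff False = False
R -> ((W nand not G) iff M) = False -> False = True
not (R -> ((W nand not G) iff M)) = not True = False
So (A) is false.

(B): Parsed as ((not W -> R) xor (D nand (not M nor not G))) -> M

not W = not False = True
not W -> R = True -> False = False
not M = not False = True
not G = not False = True
not M nor not G = True nor True = False
D nand (not M nor not G) = False nand False = True
(not W -> R) xor (D nand (not M nor not G)) = False xor True = True
((not W -> R) xor (D nand (not M nor not G))) -> M = True -> False = False
Hence (B) is false.

Count: 0.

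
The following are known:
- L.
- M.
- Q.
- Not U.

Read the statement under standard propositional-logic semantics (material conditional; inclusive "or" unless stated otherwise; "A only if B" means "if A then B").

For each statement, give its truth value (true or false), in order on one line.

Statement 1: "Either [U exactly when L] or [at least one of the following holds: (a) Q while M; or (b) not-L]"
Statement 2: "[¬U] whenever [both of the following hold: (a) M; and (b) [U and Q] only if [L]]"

Statement 1 True; Statement 2 True

Statement 1: Formalization: (U ↔ L) ∨ ((Q ∧ M) ∨ ¬L)

U ↔ L = F ↔ T = F
Q ∧ M = T ∧ T = T
¬L = ¬T = F
(Q ∧ M) ∨ ¬L = T ∨ F = T
(U ↔ L) ∨ ((Q ∧ M) ∨ ¬L) = F ∨ T = T
Thus Statement 1 is true.

Statement 2: In symbols: (M ∧ ((U ∧ Q) → L)) → ¬U

U ∧ Q = F ∧ T = F
(U ∧ Q) → L = F → T = T
M ∧ ((U ∧ Q) → L) = T ∧ T = T
¬U = ¬F = T
(M ∧ ((U ∧ Q) → L)) → ¬U = T → T = T
So Statement 2 is true.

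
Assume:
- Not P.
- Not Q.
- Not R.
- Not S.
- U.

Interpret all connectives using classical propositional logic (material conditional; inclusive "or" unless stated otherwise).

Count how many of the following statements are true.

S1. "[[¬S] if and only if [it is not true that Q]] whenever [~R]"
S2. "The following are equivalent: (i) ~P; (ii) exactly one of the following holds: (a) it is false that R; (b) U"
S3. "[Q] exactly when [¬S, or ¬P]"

1

S1: Formalization: ~R -> (~S <-> ~Q)

~R = ~F = T
~S = ~F = T
~Q = ~F = T
~S <-> ~Q = T <-> T = T
~R -> (~S <-> ~Q) = T -> T = T
So S1 is true.

S2: This is ~P <-> (~R xor U).

~P = ~F = T
~R = ~F = T
~R xor U = T xor T = F
~P <-> (~R xor U) = T <-> F = F
Thus S2 is false.

S3: This is Q <-> (~S | ~P).

~S = ~F = T
~P = ~F = T
~S | ~P = T | T = T
Q <-> (~S | ~P) = F <-> T = F
So S3 is false.

1 of the 3 statements is true (S1).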